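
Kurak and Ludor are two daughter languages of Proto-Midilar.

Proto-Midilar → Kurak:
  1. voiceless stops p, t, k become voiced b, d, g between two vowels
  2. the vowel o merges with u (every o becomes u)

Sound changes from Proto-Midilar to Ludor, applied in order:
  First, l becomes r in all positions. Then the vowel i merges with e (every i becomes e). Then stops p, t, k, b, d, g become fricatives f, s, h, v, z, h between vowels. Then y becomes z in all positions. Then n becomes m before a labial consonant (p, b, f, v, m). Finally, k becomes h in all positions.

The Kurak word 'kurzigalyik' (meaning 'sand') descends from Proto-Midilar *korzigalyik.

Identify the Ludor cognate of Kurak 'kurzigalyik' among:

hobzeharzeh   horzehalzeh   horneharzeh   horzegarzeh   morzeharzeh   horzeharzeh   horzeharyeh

Ludor: *korzigalyik > korzigaryik > korzegaryek > korzeharyek > korzeharzek > horzeharzeh  (by unconditioned shift, vowel merger, intervocalic lenition, unconditioned shift, unconditioned shift)
Among the options, 'horzeharzeh' alone shows every Ludor change applied in order.

horzeharzeh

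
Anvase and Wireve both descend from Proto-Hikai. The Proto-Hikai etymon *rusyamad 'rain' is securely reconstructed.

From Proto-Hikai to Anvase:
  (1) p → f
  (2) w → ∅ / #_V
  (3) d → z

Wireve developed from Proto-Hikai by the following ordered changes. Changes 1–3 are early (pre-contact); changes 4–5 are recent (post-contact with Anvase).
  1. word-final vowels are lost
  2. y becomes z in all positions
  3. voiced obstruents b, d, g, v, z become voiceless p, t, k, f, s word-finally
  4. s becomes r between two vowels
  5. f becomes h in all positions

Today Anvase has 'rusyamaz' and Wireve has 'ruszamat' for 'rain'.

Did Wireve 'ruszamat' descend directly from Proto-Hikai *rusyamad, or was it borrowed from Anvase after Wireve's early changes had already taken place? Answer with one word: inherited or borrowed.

inherited

If inherited, *rusyamad would pass through all of Wireve's changes:
Wireve: *rusyamad
  rusyamad (rule 1 does not apply)
  rusyamad → ruszamad   [unconditioned shift]
  ruszamad → ruszamat   [final devoicing]
  ruszamat (rule 4 does not apply)
  ruszamat (rule 5 does not apply)
  giving Wireve ruszamat.
If borrowed from Anvase 'rusyamaz' after the early changes, it would undergo only the recent ones:
  rule 4 (rhotacism): no change (rusyamaz)
  rule 5 (unconditioned shift): no change (rusyamaz)
  ⇒ as a loan: rusyamaz
Wireve 'ruszamat' matches the inherited outcome exactly, so it is an inherited cognate, not a loan.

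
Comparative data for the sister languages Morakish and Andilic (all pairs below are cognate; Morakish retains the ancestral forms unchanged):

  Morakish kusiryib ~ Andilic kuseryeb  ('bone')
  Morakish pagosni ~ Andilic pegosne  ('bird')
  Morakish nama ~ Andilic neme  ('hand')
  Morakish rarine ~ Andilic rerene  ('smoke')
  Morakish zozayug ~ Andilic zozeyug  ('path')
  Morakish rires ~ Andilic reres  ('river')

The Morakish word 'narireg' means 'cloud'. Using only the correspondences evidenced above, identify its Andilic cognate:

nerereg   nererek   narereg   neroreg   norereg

nerereg

rarine ~ rerene — Morakish a corresponds to Andilic e after a consonant, before r.
kusiryib ~ kuseryeb, rires ~ reres — Morakish i corresponds to Andilic e after a consonant, before r.
Applying these to Morakish 'narireg':
  narireg → nerireg   (a→e after a consonant, before r)
  nerireg → nerereg   (i→e after a consonant, before r)
So the Andilic cognate is 'nerereg'.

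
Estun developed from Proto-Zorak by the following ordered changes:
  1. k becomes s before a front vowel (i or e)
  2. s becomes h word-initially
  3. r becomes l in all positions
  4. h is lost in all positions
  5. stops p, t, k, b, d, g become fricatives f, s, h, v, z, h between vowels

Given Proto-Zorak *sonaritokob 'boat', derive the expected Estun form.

onalisohob

Estun: *sonaritokob
  sonaritokob (rule 1 does not apply)
  sonaritokob → honaritokob   [debuccalisation]
  honaritokob → honalitokob   [unconditioned shift]
  honalitokob → onalitokob   [h-loss]
  onalitokob → onalisohob   [intervocalic lenition]
  giving Estun onalisohob.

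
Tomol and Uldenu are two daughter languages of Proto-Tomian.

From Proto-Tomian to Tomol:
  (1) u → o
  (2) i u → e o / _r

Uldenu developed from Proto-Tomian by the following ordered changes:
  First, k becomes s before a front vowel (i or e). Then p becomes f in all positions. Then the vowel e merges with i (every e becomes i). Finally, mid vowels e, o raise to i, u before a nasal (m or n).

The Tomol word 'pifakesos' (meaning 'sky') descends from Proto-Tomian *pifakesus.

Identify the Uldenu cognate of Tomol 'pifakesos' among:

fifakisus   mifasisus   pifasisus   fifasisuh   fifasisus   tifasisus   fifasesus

fifasisus

Uldenu: *pifakesus > pifasesus > fifasesus > fifasisus  (by palatalisation, unconditioned shift, vowel merger)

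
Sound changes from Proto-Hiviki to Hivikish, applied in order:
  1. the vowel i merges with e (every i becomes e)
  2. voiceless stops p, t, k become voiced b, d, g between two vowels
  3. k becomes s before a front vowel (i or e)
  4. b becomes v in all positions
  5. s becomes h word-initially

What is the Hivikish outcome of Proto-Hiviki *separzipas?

Hivikish: *separzipas > separzepas > sebarzebas > sevarzevas > hevarzevas  (by vowel merger, intervocalic voicing, unconditioned shift, debuccalisation)

hevarzevas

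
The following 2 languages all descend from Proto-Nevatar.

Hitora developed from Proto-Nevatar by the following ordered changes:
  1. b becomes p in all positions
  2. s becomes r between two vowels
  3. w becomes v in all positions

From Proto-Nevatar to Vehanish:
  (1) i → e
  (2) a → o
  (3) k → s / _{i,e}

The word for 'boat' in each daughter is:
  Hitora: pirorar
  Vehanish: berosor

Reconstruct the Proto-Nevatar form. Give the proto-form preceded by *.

Position 1: Hitora has p, Vehanish has b. Vehanish preserves b here (none of its changes turn any other segment into b), so the proto-segment is *b.
Position 6: Hitora has a, Vehanish has o. Hitora preserves a here (none of its changes turn any other segment into a), so the proto-segment is *a.
Position 2: Hitora has i, Vehanish has e. Hitora preserves i here (none of its changes turn any other segment into i), so the proto-segment is *i.
Continuing position by position gives *birosar; check it forward:
Hitora: *birosar > pirosar > pirorar  (by unconditioned shift, rhotacism)
Vehanish: start from *birosar.
  rule 1 (vowel merger): birosar → berosar
  rule 2 (vowel merger): berosar → berosor
  rule 3: no change — berosor
  ⇒ Vehanish berosor
No other proto-form is consistent with every reflex, so the reconstruction is *birosar.

*birosar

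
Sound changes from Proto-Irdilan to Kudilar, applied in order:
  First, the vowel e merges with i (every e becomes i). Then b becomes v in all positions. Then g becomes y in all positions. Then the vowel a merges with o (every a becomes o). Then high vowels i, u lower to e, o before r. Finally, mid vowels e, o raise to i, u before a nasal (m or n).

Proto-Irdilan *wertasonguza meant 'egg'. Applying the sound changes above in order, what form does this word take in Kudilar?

wertosunyuzo

Kudilar: start from *wertasonguza.
  rule 1 (vowel merger): wertasonguza → wirtasonguza
  rule 2: no change — wirtasonguza
  rule 3 (unconditioned shift): wirtasonguza → wirtasonyuza
  rule 4 (vowel merger): wirtasonyuza → wirtosonyuzo
  rule 5 (pre-rhotic lowering): wirtosonyuzo → wertosonyuzo
  rule 6 (pre-nasal raising): wertosonyuzo → wertosunyuzo
  ⇒ Kudilar wertosunyuzo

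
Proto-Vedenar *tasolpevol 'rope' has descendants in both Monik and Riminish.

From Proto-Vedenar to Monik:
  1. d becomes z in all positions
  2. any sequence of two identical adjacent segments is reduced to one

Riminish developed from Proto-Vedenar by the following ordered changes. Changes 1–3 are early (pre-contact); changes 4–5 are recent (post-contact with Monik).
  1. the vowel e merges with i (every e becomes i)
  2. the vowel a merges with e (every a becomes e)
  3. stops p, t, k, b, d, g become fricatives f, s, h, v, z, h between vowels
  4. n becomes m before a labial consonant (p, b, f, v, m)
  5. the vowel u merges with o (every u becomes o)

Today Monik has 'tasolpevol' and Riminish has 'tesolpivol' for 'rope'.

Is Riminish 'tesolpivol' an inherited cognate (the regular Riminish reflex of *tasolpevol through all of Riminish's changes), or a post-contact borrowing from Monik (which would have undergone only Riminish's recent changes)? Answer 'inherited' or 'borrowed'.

If inherited, *tasolpevol would pass through all of Riminish's changes:
Riminish: start from *tasolpevol.
  rule 1 (vowel merger): tasolpevol → tasolpivol
  rule 2 (vowel merger): tasolpivol → tesolpivol
  rule 3: no change — tesolpivol
  rule 4: no change — tesolpivol
  rule 5: no change — tesolpivol
  ⇒ Riminish tesolpivol
If borrowed from Monik 'tasolpevol' after the early changes, it would undergo only the recent ones:
  rule 4 (nasal place assimilation): no change (tasolpevol)
  rule 5 (vowel merger): no change (tasolpevol)
  ⇒ as a loan: tasolpevol
Riminish 'tesolpivol' matches the inherited outcome exactly, so it is an inherited cognate, not a loan.

inherited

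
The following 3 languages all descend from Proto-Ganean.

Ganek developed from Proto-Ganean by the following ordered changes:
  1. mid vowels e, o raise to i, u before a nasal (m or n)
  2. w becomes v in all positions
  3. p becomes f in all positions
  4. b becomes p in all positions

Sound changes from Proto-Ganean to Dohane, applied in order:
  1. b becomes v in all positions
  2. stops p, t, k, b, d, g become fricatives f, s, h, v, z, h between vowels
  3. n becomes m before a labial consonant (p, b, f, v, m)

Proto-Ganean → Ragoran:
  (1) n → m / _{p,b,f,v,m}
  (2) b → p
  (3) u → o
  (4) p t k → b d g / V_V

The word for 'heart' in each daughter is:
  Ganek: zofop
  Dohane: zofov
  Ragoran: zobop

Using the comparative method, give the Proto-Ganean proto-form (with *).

Position 5: Ganek has p, Dohane has v, Ragoran has p. In Ganek, p can only continue *b, so the proto-segment is *b.
Position 3: Ganek has f, Dohane has f, Ragoran has b. Taking the neighbouring segments as reconstructed: Ganek f could go back to *p or *f; Dohane f could go back to *p or *f; Ragoran b could go back to *p or *b — the one source consistent with every daughter is *p.
Verify the candidate proto-form against each daughter:
Ganek: *zopob > zofob > zofop  (by unconditioned shift, unconditioned shift)
Dohane: start from *zopob.
  rule 1 (unconditioned shift): zopob → zopov
  rule 2 (intervocalic lenition): zopov → zofov
  rule 3: no change — zofov
  ⇒ Dohane zofov
Ragoran: start from *zopob.
  rule 1: no change — zopob
  rule 2 (unconditioned shift): zopob → zopop
  rule 3: no change — zopop
  rule 4 (intervocalic voicing): zopop → zobop
  ⇒ Ragoran zobop
Only *zopob yields all of Ganek zofop, Dohane zofov, Ragoran zobop.

*zopob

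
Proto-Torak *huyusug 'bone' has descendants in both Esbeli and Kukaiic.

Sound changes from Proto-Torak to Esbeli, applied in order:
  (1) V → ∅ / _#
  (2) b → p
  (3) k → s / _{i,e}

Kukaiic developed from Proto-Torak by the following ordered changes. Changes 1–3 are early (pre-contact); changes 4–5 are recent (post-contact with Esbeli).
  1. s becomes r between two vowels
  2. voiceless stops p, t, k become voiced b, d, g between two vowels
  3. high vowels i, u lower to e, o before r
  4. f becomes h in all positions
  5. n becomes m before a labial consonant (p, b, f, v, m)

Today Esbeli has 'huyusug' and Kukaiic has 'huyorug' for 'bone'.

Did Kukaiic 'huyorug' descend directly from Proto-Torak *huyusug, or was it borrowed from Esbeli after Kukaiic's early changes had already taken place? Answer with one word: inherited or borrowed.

If inherited, *huyusug would pass through all of Kukaiic's changes:
Kukaiic: start from *huyusug.
  rule 1 (rhotacism): huyusug → huyurug
  rule 2: no change — huyurug
  rule 3 (pre-rhotic lowering): huyurug → huyorug
  rule 4: no change — huyorug
  rule 5: no change — huyorug
  ⇒ Kukaiic huyorug
If borrowed from Esbeli 'huyusug' after the early changes, it would undergo only the recent ones:
  rule 4 (unconditioned shift): no change (huyusug)
  rule 5 (nasal place assimilation): no change (huyusug)
  ⇒ as a loan: huyusug
Kukaiic 'huyorug' matches the inherited outcome exactly, so it is an inherited cognate, not a loan.

inherited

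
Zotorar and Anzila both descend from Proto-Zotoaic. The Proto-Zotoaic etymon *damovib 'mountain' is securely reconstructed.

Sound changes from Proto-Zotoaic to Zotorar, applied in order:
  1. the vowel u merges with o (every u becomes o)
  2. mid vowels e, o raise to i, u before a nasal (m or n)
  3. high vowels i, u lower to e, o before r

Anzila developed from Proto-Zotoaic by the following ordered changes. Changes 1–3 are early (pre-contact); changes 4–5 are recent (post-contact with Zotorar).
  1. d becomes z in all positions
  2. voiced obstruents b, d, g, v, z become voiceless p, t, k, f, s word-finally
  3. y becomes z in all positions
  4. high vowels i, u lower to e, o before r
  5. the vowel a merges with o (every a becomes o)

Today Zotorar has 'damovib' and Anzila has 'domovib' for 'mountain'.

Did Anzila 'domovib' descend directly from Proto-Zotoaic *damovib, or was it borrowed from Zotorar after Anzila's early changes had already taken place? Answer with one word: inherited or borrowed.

If inherited, *damovib would pass through all of Anzila's changes:
Anzila: *damovib > zamovib > zamovip > zomovip  (by unconditioned shift, final devoicing, vowel merger)
If borrowed from Zotorar 'damovib' after the early changes, it would undergo only the recent ones:
  rule 4 (pre-rhotic lowering): no change (damovib)
  rule 5 (vowel merger): damovib → domovib
  ⇒ as a loan: domovib
Anzila 'domovib' matches the loan outcome 'domovib', not the inherited 'zomovip' — it skipped the early Anzila changes, so it was borrowed from Zotorar.

borrowed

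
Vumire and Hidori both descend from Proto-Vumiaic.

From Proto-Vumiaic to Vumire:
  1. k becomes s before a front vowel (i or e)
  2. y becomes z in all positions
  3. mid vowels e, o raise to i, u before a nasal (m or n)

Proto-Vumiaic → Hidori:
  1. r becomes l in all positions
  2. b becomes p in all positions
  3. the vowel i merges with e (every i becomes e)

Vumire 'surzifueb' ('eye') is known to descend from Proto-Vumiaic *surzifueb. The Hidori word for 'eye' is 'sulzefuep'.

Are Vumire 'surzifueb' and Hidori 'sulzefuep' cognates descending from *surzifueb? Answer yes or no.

Derive the expected Hidori reflex of *surzifueb:
Hidori: start from *surzifueb.
  rule 1 (unconditioned shift): surzifueb → sulzifueb
  rule 2 (unconditioned shift): sulzifueb → sulzifuep
  rule 3 (vowel merger): sulzifuep → sulzefuep
  ⇒ Hidori sulzefuep
Hidori 'sulzefuep' matches the regular reflex exactly, so the pair is cognate.

yes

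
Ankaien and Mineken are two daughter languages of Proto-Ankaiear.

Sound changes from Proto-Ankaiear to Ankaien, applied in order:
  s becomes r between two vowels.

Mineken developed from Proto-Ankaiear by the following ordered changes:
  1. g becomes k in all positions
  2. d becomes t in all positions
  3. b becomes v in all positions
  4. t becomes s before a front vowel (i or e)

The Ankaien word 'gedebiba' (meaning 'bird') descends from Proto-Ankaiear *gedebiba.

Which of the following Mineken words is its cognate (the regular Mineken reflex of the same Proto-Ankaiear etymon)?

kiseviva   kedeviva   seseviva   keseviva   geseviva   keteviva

Mineken: start from *gedebiba.
  rule 1 (unconditioned shift): gedebiba → kedebiba
  rule 2 (unconditioned shift): kedebiba → ketebiba
  rule 3 (unconditioned shift): ketebiba → keteviva
  rule 4 (palatalisation): keteviva → keseviva
  ⇒ Mineken keseviva
The other candidates each miss or misapply at least one Mineken change.

keseviva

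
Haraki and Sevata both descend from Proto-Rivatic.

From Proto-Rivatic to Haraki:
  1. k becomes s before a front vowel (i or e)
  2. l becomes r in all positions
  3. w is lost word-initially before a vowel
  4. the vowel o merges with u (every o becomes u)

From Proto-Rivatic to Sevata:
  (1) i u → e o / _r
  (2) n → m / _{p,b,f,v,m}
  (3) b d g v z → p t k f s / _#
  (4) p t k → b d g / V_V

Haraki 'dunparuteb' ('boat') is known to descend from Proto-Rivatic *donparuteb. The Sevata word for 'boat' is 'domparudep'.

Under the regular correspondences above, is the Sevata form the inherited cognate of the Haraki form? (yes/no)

Derive the expected Sevata reflex of *donparuteb:
Sevata: *donparuteb
  donparuteb (rule 1 does not apply)
  donparuteb → domparuteb   [nasal place assimilation]
  domparuteb → domparutep   [final devoicing]
  domparutep → domparudep   [intervocalic voicing]
  giving Sevata domparudep.
Sevata 'domparudep' matches the regular reflex exactly, so the pair is cognate.

yes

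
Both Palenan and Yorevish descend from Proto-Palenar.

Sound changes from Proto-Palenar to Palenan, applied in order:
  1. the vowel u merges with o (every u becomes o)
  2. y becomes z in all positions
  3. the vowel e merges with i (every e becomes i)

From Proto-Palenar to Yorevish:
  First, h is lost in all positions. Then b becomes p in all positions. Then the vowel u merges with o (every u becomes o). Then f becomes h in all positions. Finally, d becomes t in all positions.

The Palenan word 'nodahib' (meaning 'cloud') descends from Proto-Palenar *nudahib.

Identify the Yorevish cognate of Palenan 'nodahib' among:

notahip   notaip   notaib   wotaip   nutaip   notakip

Yorevish: *nudahib > nudaib > nudaip > nodaip > notaip  (by h-loss, unconditioned shift, vowel merger, unconditioned shift)
The other candidates each miss or misapply at least one Yorevish change.

notaip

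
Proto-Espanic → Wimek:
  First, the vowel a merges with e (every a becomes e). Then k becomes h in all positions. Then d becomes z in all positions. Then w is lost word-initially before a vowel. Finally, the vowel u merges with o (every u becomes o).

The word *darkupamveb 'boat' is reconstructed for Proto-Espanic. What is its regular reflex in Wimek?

zerhopemveb

Wimek: *darkupamveb
  darkupamveb → derkupemveb   [vowel merger]
  derkupemveb → derhupemveb   [unconditioned shift]
  derhupemveb → zerhupemveb   [unconditioned shift]
  zerhupemveb (rule 4 does not apply)
  zerhupemveb → zerhopemveb   [vowel merger]
  giving Wimek zerhopemveb.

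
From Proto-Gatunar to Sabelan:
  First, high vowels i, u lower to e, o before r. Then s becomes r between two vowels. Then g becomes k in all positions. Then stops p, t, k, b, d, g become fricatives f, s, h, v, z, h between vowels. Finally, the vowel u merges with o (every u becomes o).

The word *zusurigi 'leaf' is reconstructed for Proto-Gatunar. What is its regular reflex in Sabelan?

zororihi

Sabelan: *zusurigi > zusorigi > zurorigi > zuroriki > zurorihi > zororihi  (by pre-rhotic lowering, rhotacism, unconditioned shift, intervocalic lenition, vowel merger)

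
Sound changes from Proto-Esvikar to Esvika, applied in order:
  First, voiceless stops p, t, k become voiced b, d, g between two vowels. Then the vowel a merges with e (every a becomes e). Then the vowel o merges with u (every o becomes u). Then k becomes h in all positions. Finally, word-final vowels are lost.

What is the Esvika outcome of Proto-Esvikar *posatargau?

Esvika: *posatargau > posadargau > posedergeu > pusedergeu > pusederge  (by intervocalic voicing, vowel merger, vowel merger, apocope)

pusederge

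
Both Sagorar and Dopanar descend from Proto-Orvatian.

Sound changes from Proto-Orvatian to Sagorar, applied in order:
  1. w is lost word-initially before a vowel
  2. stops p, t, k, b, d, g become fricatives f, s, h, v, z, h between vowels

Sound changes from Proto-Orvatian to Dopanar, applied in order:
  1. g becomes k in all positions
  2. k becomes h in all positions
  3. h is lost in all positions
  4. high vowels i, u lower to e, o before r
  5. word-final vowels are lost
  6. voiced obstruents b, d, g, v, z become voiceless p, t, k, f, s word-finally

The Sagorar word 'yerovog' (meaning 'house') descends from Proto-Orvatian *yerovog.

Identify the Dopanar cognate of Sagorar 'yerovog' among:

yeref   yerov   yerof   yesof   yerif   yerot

Dopanar: start from *yerovog.
  rule 1 (unconditioned shift): yerovog → yerovok
  rule 2 (unconditioned shift): yerovok → yerovoh
  rule 3 (h-loss): yerovoh → yerovo
  rule 4: no change — yerovo
  rule 5 (apocope): yerovo → yerov
  rule 6 (final devoicing): yerov → yerof
  ⇒ Dopanar yerof
The other candidates each miss or misapply at least one Dopanar change.

yerof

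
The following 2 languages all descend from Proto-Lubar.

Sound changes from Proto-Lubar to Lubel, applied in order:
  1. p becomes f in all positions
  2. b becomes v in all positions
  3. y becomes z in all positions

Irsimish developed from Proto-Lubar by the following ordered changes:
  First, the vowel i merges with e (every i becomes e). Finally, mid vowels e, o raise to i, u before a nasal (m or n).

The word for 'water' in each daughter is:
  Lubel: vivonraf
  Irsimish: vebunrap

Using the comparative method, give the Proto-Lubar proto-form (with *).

Position 4: Lubel has o, Irsimish has u. Lubel preserves o here (none of its changes turn any other segment into o), so the proto-segment is *o.
Position 2: Lubel has i, Irsimish has e. Lubel preserves i here (none of its changes turn any other segment into i), so the proto-segment is *i.
Position 8: Lubel has f, Irsimish has p. Irsimish preserves p here (none of its changes turn any other segment into p), so the proto-segment is *p.
This points to *vibonrap. Verify forward in each daughter:
Lubel: start from *vibonrap.
  rule 1 (unconditioned shift): vibonrap → vibonraf
  rule 2 (unconditioned shift): vibonraf → vivonraf
  rule 3: no change — vivonraf
  ⇒ Lubel vivonraf
Irsimish: *vibonrap > vebonrap > vebunrap  (by vowel merger, pre-nasal raising)
*vibonrap is the unique common source.

*vibonrap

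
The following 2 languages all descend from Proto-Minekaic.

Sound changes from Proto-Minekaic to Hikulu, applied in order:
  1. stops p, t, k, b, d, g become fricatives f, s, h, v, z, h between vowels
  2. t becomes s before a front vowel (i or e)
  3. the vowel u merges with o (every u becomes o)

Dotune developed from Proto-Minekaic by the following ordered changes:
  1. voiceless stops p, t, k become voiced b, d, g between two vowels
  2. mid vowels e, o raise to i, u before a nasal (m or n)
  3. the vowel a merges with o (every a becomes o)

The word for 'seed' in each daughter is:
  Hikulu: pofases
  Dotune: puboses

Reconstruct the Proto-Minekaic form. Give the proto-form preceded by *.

Position 4: Hikulu has a, Dotune has o. Hikulu preserves a here (none of its changes turn any other segment into a), so the proto-segment is *a.
Position 3: Hikulu has f, Dotune has b. Taking the neighbouring segments as reconstructed: Hikulu f could go back to *p or *f; Dotune b could go back to *p or *b — the one source consistent with every daughter is *p.
Verify the candidate proto-form against each daughter:
Hikulu: *pupases
  pupases → pufases   [intervocalic lenition]
  pufases (rule 2 does not apply)
  pufases → pofases   [vowel merger]
  giving Hikulu pofases.
Dotune: *pupases
  pupases → pubases   [intervocalic voicing]
  pubases (rule 2 does not apply)
  pubases → puboses   [vowel merger]
  giving Dotune puboses.
No other proto-form is consistent with every reflex, so the reconstruction is *pupases.

*pupases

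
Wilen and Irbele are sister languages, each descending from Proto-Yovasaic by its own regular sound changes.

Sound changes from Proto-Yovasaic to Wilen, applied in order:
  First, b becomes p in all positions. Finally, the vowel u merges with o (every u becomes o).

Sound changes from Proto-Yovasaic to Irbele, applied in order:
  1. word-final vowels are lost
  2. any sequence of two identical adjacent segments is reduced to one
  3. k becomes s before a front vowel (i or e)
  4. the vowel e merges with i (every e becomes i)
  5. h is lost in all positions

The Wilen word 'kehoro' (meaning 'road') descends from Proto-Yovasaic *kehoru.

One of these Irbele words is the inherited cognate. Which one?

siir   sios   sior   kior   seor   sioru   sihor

sior

Irbele: *kehoru
  kehoru → kehor   [apocope]
  kehor (rule 2 does not apply)
  kehor → sehor   [palatalisation]
  sehor → sihor   [vowel merger]
  sihor → sior   [h-loss]
  giving Irbele sior.
Only 'sior' matches the regular Irbele development of *kehoru.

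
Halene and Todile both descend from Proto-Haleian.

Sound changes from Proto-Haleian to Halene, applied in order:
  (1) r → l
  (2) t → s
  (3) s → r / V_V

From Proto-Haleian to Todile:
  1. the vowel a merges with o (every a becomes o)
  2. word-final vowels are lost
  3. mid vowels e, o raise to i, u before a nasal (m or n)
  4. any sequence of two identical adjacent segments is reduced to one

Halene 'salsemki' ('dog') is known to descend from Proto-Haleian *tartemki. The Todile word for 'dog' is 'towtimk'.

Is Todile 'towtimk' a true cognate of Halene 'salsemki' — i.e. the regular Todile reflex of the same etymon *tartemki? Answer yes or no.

Derive the expected Todile reflex of *tartemki:
Todile: *tartemki > tortemki > tortemk > tortimk  (by vowel merger, apocope, pre-nasal raising)
The regular Todile reflex would be 'tortimk', but the attested form is 'towtimk'. The correspondence is irregular, so they are not cognates (the Todile form has a different source).

no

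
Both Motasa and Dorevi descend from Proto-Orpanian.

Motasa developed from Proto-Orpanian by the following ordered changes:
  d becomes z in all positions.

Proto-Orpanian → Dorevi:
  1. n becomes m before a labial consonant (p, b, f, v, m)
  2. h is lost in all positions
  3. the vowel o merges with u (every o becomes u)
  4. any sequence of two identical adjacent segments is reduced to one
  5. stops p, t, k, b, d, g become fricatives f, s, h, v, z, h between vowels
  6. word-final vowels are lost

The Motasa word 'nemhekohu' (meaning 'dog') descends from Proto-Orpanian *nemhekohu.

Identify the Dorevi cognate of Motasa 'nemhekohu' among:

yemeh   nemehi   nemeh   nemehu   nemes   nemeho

Dorevi: start from *nemhekohu.
  rule 1: no change — nemhekohu
  rule 2 (h-loss): nemhekohu → nemekou
  rule 3 (vowel merger): nemekou → nemekuu
  rule 4 (degemination): nemekuu → nemeku
  rule 5 (intervocalic lenition): nemeku → nemehu
  rule 6 (apocope): nemehu → nemeh
  ⇒ Dorevi nemeh
Among the options, 'nemeh' alone shows every Dorevi change applied in order.

nemeh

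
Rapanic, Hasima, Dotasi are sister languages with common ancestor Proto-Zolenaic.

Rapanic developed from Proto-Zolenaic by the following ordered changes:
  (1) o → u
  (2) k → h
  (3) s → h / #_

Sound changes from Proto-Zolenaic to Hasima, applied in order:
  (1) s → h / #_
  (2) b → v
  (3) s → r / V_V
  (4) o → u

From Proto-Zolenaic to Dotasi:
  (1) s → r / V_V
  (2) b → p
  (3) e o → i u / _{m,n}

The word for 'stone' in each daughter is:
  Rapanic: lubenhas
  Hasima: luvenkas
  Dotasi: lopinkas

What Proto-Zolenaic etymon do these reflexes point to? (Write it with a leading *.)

*lobenkas

Position 3: Rapanic has b, Hasima has v, Dotasi has p. Rapanic preserves b here (none of its changes turn any other segment into b), so the proto-segment is *b.
Position 4: Rapanic has e, Hasima has e, Dotasi has i. Rapanic preserves e here (none of its changes turn any other segment into e), so the proto-segment is *e.
This points to *lobenkas. Verify forward in each daughter:
Rapanic: *lobenkas > lubenkas > lubenhas  (by vowel merger, unconditioned shift)
Hasima: *lobenkas
  lobenkas (rule 1 does not apply)
  lobenkas → lovenkas   [unconditioned shift]
  lovenkas (rule 3 does not apply)
  lovenkas → luvenkas   [vowel merger]
  giving Hasima luvenkas.
Dotasi: *lobenkas > lopenkas > lopinkas  (by unconditioned shift, pre-nasal raising)
No other proto-form is consistent with every reflex, so the reconstruction is *lobenkas.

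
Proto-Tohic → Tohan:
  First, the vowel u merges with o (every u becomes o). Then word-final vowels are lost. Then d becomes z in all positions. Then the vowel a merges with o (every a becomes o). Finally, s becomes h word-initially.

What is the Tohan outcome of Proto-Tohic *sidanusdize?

Tohan: *sidanusdize
  sidanusdize → sidanosdize   [vowel merger]
  sidanosdize → sidanosdiz   [apocope]
  sidanosdiz → sizanosziz   [unconditioned shift]
  sizanosziz → sizonosziz   [vowel merger]
  sizonosziz → hizonosziz   [debuccalisation]
  giving Tohan hizonosziz.

hizonosziz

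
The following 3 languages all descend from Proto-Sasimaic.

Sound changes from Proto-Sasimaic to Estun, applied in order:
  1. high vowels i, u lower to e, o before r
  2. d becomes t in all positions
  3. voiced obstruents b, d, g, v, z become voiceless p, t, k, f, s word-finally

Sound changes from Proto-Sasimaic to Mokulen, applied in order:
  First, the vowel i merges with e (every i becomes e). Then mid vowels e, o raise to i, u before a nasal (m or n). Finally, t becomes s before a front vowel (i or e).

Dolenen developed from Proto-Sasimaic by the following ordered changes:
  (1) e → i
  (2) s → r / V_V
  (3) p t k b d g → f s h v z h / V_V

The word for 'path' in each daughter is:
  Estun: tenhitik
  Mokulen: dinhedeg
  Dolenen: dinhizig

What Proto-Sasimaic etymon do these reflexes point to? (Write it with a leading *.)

*denhidig

Position 5: Estun has i, Mokulen has e, Dolenen has i. Estun preserves i here (none of its changes turn any other segment into i), so the proto-segment is *i.
Position 7: Estun has i, Mokulen has e, Dolenen has i. Estun preserves i here (none of its changes turn any other segment into i), so the proto-segment is *i.
This points to *denhidig. Verify forward in each daughter:
Estun: start from *denhidig.
  rule 1: no change — denhidig
  rule 2 (unconditioned shift): denhidig → tenhitig
  rule 3 (final devoicing): tenhitig → tenhitik
  ⇒ Estun tenhitik
Mokulen: start from *denhidig.
  rule 1 (vowel merger): denhidig → denhedeg
  rule 2 (pre-nasal raising): denhedeg → dinhedeg
  rule 3: no change — dinhedeg
  ⇒ Mokulen dinhedeg
Dolenen: *denhidig > dinhidig > dinhizig  (by vowel merger, intervocalic lenition)
*denhidig is the unique common source.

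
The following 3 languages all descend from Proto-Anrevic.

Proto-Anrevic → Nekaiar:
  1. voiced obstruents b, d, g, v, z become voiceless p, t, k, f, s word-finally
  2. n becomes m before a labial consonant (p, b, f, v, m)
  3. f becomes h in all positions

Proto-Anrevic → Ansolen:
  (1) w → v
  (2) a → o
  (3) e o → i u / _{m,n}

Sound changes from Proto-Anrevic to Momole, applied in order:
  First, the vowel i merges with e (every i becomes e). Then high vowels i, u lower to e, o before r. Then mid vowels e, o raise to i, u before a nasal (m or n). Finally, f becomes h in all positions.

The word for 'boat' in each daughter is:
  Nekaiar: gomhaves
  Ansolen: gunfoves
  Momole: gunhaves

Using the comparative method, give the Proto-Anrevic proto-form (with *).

Position 4: Nekaiar has h, Ansolen has f, Momole has h. Ansolen preserves f here (none of its changes turn any other segment into f), so the proto-segment is *f.
Position 2: Nekaiar has o, Ansolen has u, Momole has u. Nekaiar preserves o here (none of its changes turn any other segment into o), so the proto-segment is *o.
Continuing position by position gives *gonfaves; check it forward:
Nekaiar: *gonfaves > gomfaves > gomhaves  (by nasal place assimilation, unconditioned shift)
Ansolen: *gonfaves
  gonfaves (rule 1 does not apply)
  gonfaves → gonfoves   [vowel merger]
  gonfoves → gunfoves   [pre-nasal raising]
  giving Ansolen gunfoves.
Momole: *gonfaves > gunfaves > gunhaves  (by pre-nasal raising, unconditioned shift)
No other proto-form is consistent with every reflex, so the reconstruction is *gonfaves.

*gonfaves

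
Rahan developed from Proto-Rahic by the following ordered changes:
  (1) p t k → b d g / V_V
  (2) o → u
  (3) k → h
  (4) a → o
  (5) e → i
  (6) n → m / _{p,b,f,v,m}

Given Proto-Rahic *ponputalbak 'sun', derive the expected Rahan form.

pumpudolboh

Rahan: *ponputalbak
  ponputalbak → ponpudalbak   [intervocalic voicing]
  ponpudalbak → punpudalbak   [vowel merger]
  punpudalbak → punpudalbah   [unconditioned shift]
  punpudalbah → punpudolboh   [vowel merger]
  punpudolboh (rule 5 does not apply)
  punpudolboh → pumpudolboh   [nasal place assimilation]
  giving Rahan pumpudolboh.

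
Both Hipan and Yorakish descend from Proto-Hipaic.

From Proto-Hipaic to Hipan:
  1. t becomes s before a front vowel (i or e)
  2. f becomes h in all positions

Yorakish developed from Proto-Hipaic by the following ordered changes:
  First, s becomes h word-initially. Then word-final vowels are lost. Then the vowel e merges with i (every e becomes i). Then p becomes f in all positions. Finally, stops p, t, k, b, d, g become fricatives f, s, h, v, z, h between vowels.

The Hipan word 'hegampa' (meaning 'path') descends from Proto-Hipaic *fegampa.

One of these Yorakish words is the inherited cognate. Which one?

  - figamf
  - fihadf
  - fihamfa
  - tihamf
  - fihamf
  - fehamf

fihamf

Yorakish: *fegampa > fegamp > figamp > figamf > fihamf  (by apocope, vowel merger, unconditioned shift, intervocalic lenition)
Only 'fihamf' matches the regular Yorakish development of *fegampa.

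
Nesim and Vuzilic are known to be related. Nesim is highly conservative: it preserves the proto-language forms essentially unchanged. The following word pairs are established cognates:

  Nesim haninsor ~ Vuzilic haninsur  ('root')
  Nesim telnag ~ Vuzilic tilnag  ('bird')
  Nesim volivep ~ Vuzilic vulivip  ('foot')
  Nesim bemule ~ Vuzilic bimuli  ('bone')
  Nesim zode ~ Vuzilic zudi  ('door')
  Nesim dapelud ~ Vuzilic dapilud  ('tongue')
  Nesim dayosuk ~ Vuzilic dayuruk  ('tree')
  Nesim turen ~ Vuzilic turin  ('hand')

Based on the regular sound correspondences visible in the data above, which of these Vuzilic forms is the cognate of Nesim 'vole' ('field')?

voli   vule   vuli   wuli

vuli

volivep ~ vulivip, zode ~ zudi — Nesim o corresponds to Vuzilic u after a consonant, before a consonant other than r, m, n, p, b, f, v.
bemule ~ bimuli, zode ~ zudi — Nesim e corresponds to Vuzilic i word-finally.
Applying these to Nesim 'vole':
  vole → vule   (o→u after a consonant, before a consonant other than r, m, n, p, b, f, v)
  vule → vuli   (e→i word-finally)
So the Vuzilic cognate is 'vuli'.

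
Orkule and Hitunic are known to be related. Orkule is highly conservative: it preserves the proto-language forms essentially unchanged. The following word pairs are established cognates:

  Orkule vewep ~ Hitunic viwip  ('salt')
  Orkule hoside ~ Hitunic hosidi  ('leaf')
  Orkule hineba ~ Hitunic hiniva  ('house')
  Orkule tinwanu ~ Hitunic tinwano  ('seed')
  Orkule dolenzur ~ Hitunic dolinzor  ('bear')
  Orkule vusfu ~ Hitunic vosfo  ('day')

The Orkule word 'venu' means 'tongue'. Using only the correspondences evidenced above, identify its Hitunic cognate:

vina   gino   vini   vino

vino

dolenzur ~ dolinzor — Orkule e corresponds to Hitunic i after a consonant, before a nasal.
tinwanu ~ tinwano, vusfu ~ vosfo — Orkule u corresponds to Hitunic o word-finally.
Applying these to Orkule 'venu':
  venu → vinu   (e→i after a consonant, before a nasal)
  vinu → vino   (u→o word-finally)
So the Hitunic cognate is 'vino'.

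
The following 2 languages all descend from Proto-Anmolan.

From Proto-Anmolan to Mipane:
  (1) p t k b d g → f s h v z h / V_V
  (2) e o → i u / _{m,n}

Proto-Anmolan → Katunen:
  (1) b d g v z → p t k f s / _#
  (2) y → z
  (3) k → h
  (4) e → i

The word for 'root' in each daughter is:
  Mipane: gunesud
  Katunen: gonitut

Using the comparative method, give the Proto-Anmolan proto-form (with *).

*gonetud

Position 7: Mipane has d, Katunen has t. Mipane preserves d here (none of its changes turn any other segment into d), so the proto-segment is *d.
Position 5: Mipane has s, Katunen has t. Taking the neighbouring segments as reconstructed: Mipane s could go back to *t or *s; Katunen t can only go back to *t — the one source consistent with every daughter is *t.
This points to *gonetud. Verify forward in each daughter:
Mipane: *gonetud
  gonetud → gonesud   [intervocalic lenition]
  gonesud → gunesud   [pre-nasal raising]
  giving Mipane gunesud.
Katunen: *gonetud > gonetut > gonitut  (by final devoicing, vowel merger)
*gonetud is the unique common source.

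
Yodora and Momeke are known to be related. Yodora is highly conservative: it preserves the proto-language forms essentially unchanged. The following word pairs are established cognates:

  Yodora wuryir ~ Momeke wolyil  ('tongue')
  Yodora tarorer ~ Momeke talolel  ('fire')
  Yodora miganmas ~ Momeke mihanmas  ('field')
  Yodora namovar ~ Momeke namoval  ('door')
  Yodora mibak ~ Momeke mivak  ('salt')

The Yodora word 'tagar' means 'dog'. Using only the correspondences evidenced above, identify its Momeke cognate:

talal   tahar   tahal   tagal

tahal

miganmas ~ mihanmas — Yodora g corresponds to Momeke h between vowels (before a back vowel).
wuryir ~ wolyil, tarorer ~ talolel — Yodora r corresponds to Momeke l word-finally.
Applying these to Yodora 'tagar':
  tagar → tahar   (g→h between vowels (before a back vowel))
  tahar → tahal   (r→l word-finally)
So the Momeke cognate is 'tahal'.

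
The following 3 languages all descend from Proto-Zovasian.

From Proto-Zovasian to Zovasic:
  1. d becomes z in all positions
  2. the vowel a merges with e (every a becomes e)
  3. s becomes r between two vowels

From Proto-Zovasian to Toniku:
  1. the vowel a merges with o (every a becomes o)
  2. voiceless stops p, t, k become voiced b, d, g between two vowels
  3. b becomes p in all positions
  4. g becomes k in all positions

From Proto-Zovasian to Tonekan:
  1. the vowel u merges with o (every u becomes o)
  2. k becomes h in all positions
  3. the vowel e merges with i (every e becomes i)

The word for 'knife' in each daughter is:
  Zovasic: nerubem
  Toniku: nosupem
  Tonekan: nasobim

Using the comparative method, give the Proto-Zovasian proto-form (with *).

Position 2: Zovasic has e, Toniku has o, Tonekan has a. Tonekan preserves a here (none of its changes turn any other segment into a), so the proto-segment is *a.
Position 5: Zovasic has b, Toniku has p, Tonekan has b. Zovasic preserves b here (none of its changes turn any other segment into b), so the proto-segment is *b.
Position 3: Zovasic has r, Toniku has s, Tonekan has s. Toniku preserves s here (none of its changes turn any other segment into s), so the proto-segment is *s.
Continuing position by position gives *nasubem; check it forward:
Zovasic: *nasubem
  nasubem (rule 1 does not apply)
  nasubem → nesubem   [vowel merger]
  nesubem → nerubem   [rhotacism]
  giving Zovasic nerubem.
Toniku: *nasubem
  nasubem → nosubem   [vowel merger]
  nosubem (rule 2 does not apply)
  nosubem → nosupem   [unconditioned shift]
  nosupem (rule 4 does not apply)
  giving Toniku nosupem.
Tonekan: *nasubem
  nasubem → nasobem   [vowel merger]
  nasobem (rule 2 does not apply)
  nasobem → nasobim   [vowel merger]
  giving Tonekan nasobim.
No other proto-form is consistent with every reflex, so the reconstruction is *nasubem.

*nasubem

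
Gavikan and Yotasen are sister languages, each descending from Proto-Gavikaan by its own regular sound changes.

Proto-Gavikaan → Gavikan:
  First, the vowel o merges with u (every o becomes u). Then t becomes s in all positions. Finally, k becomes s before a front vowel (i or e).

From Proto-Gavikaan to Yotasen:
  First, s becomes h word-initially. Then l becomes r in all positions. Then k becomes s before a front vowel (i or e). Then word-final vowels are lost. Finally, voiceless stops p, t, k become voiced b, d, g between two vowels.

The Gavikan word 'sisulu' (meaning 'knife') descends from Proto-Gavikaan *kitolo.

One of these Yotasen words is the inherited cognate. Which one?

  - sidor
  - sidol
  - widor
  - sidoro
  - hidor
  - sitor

sidor

Yotasen: start from *kitolo.
  rule 1: no change — kitolo
  rule 2 (unconditioned shift): kitolo → kitoro
  rule 3 (palatalisation): kitoro → sitoro
  rule 4 (apocope): sitoro → sitor
  rule 5 (intervocalic voicing): sitor → sidor
  ⇒ Yotasen sidor
Among the options, 'sidor' alone shows every Yotasen change applied in order.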